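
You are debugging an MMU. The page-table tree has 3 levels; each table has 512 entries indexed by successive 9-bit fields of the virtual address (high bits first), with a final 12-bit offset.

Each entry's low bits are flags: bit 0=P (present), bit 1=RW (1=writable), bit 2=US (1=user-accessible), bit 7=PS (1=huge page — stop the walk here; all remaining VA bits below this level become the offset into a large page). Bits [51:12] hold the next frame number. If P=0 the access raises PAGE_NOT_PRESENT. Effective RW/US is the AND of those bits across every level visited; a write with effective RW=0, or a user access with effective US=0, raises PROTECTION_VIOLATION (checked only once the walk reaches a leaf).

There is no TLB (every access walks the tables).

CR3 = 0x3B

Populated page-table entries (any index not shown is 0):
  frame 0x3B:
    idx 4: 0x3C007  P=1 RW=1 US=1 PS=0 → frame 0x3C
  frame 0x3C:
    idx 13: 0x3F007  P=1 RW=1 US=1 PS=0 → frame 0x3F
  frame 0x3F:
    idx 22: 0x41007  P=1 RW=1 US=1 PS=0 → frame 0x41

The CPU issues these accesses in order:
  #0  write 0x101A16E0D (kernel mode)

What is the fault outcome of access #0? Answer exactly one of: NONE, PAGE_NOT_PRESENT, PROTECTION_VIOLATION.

Walk each access:
#0 VA=0x101A16E0D (w,kernel):
  L0: frame=0x3B idx=4 entry=0x3C007 [P=1 RW=1 US=1 PS=0]
  L1: frame=0x3C idx=13 entry=0x3F007 [P=1 RW=1 US=1 PS=0]
  L2: frame=0x3F idx=22 entry=0x41007 [P=1 RW=1 US=1 PS=0]
  ✓ 0x41E0D  — 3 lookups

Access #0 fault: NONE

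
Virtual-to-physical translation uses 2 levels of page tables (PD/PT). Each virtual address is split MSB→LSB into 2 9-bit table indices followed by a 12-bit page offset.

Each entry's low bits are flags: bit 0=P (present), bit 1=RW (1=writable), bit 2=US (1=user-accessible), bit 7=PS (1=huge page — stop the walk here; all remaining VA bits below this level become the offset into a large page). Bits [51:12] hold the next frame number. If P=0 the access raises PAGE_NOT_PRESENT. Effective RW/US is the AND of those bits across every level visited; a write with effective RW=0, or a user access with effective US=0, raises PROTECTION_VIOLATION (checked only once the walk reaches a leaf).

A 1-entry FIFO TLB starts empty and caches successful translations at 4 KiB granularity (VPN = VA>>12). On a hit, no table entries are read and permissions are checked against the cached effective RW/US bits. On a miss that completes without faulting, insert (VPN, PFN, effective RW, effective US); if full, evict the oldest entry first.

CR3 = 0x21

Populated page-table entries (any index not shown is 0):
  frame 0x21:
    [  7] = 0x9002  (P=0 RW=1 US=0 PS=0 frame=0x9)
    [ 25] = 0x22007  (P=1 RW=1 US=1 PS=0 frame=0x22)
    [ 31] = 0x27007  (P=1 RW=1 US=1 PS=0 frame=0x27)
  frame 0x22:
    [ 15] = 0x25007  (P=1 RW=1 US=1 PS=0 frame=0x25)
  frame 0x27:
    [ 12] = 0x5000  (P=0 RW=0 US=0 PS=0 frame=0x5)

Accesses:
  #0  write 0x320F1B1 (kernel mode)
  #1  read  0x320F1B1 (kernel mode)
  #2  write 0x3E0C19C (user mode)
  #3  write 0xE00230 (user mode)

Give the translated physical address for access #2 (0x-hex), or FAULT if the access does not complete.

Trace:
#0 VA=0x320F1B1 (w,kernel):
  L0: frame=0x21 idx=25 entry=0x22007 [P=1 RW=1 US=1 PS=0]
  L1: frame=0x22 idx=15 entry=0x25007 [P=1 RW=1 US=1 PS=0]
  ⇒ phys 0x251B1  [2 reads]
#1 VA=0x320F1B1 (r,kernel):
  TLB hit vpn=0x320F → PA=0x251B1
#2 VA=0x3E0C19C (w,user):
  L0: frame=0x21 idx=31 entry=0x27007 [P=1 RW=1 US=1 PS=0]
  L1: frame=0x27 idx=12 entry=0x5000 [P=0 RW=0 US=0 PS=0]
  ✗ PAGE_NOT_PRESENT  [2 reads]
#3 VA=0xE00230 (w,user):
  L0: frame=0x21 idx=7 entry=0x9002 [P=0 RW=1 US=0 PS=0]
  ✗ PAGE_NOT_PRESENT  [1 reads]

Access #2 PA: FAULT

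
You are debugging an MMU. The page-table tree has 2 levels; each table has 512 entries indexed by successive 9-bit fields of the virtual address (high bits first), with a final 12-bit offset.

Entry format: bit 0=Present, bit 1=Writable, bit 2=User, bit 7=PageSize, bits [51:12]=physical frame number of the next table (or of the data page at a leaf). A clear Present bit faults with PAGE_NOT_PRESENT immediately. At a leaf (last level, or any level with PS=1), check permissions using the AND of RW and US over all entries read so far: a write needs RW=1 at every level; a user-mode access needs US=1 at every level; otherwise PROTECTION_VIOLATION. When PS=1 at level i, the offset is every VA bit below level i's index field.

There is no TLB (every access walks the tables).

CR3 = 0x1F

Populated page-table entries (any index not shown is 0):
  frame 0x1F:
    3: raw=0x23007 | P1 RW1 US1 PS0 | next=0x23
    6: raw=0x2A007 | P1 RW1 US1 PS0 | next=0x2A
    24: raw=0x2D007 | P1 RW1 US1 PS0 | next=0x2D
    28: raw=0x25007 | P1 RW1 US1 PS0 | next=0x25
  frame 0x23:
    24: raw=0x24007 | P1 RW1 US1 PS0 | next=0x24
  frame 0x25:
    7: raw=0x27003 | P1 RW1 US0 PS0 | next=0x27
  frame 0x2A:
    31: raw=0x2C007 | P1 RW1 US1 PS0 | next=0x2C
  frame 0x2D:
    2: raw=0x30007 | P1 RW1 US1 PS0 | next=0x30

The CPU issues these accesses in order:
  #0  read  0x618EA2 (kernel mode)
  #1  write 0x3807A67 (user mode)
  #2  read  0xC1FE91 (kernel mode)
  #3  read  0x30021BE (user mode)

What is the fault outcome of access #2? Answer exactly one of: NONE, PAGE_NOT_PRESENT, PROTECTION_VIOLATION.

Walk each access:
#0 VA=0x618EA2 (r,kernel):
  lvl0: tbl 0x1F, slot 3 ⇒ 0x23007 (P1/RW1/US1/PS0)
  lvl1: tbl 0x23, slot 24 ⇒ 0x24007 (P1/RW1/US1/PS0)
  ✓ 0x24EA2  — 2 lookups
#1 VA=0x3807A67 (w,user):
  lvl0: tbl 0x1F, slot 28 ⇒ 0x25007 (P1/RW1/US1/PS0)
  lvl1: tbl 0x25, slot 7 ⇒ 0x27003 (P1/RW1/US0/PS0)
  → PROTECTION_VIOLATION  (2 entries read)
#2 VA=0xC1FE91 (r,kernel):
  lvl0: tbl 0x1F, slot 6 ⇒ 0x2A007 (P1/RW1/US1/PS0)
  lvl1: tbl 0x2A, slot 31 ⇒ 0x2C007 (P1/RW1/US1/PS0)
  ✓ 0x2CE91  — 2 lookups
#3 VA=0x30021BE (r,user):
  lvl0: tbl 0x1F, slot 24 ⇒ 0x2D007 (P1/RW1/US1/PS0)
  lvl1: tbl 0x2D, slot 2 ⇒ 0x30007 (P1/RW1/US1/PS0)
  ✓ 0x301BE  — 2 lookups

Access #2 fault: NONE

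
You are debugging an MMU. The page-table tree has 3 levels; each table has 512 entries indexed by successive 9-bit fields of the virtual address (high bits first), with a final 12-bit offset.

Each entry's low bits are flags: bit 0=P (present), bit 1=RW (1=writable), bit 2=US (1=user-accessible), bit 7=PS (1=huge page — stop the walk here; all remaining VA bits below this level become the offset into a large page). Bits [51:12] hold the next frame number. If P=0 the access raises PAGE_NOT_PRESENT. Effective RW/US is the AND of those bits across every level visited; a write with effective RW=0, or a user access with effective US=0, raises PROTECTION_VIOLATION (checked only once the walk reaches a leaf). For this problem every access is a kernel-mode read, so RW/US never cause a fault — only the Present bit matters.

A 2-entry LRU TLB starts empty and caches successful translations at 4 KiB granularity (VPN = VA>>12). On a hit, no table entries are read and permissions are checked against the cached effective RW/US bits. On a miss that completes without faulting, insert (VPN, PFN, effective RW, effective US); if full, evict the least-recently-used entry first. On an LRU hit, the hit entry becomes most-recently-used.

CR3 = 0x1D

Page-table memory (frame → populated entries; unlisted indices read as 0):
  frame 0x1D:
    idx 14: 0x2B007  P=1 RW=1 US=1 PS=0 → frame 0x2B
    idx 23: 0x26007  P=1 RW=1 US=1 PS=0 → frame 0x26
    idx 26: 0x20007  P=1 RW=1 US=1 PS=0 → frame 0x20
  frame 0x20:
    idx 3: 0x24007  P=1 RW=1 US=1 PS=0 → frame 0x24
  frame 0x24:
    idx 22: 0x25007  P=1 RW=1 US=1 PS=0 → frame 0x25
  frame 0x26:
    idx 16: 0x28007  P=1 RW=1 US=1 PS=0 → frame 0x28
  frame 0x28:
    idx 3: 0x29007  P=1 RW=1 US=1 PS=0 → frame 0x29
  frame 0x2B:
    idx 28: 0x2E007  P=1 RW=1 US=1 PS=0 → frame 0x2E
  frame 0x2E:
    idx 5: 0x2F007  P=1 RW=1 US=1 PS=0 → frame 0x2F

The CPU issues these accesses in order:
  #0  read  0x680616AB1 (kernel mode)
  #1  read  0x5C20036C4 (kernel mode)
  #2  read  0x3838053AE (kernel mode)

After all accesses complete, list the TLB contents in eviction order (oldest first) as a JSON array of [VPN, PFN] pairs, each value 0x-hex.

Per-access translation:
#0 VA=0x680616AB1 (r,kernel):
  [0] read 0x1D idx=26: raw=0x20007 flags P=1 W=1 U=1 S=0
  [1] read 0x20 idx=3: raw=0x24007 flags P=1 W=1 U=1 S=0
  [2] read 0x24 idx=22: raw=0x25007 flags P=1 W=1 U=1 S=0
  → PA=0x25AB1  (3 entries read)
#1 VA=0x5C20036C4 (r,kernel):
  [0] read 0x1D idx=23: raw=0x26007 flags P=1 W=1 U=1 S=0
  [1] read 0x26 idx=16: raw=0x28007 flags P=1 W=1 U=1 S=0
  [2] read 0x28 idx=3: raw=0x29007 flags P=1 W=1 U=1 S=0
  → PA=0x296C4  (3 entries read)
#2 VA=0x3838053AE (r,kernel):
  [0] read 0x1D idx=14: raw=0x2B007 flags P=1 W=1 U=1 S=0
  [1] read 0x2B idx=28: raw=0x2E007 flags P=1 W=1 U=1 S=0
  [2] read 0x2E idx=5: raw=0x2F007 flags P=1 W=1 U=1 S=0
  → PA=0x2F3AE  (3 entries read)

TLB: [["0x5C2003", "0x29"], ["0x383805", "0x2F"]]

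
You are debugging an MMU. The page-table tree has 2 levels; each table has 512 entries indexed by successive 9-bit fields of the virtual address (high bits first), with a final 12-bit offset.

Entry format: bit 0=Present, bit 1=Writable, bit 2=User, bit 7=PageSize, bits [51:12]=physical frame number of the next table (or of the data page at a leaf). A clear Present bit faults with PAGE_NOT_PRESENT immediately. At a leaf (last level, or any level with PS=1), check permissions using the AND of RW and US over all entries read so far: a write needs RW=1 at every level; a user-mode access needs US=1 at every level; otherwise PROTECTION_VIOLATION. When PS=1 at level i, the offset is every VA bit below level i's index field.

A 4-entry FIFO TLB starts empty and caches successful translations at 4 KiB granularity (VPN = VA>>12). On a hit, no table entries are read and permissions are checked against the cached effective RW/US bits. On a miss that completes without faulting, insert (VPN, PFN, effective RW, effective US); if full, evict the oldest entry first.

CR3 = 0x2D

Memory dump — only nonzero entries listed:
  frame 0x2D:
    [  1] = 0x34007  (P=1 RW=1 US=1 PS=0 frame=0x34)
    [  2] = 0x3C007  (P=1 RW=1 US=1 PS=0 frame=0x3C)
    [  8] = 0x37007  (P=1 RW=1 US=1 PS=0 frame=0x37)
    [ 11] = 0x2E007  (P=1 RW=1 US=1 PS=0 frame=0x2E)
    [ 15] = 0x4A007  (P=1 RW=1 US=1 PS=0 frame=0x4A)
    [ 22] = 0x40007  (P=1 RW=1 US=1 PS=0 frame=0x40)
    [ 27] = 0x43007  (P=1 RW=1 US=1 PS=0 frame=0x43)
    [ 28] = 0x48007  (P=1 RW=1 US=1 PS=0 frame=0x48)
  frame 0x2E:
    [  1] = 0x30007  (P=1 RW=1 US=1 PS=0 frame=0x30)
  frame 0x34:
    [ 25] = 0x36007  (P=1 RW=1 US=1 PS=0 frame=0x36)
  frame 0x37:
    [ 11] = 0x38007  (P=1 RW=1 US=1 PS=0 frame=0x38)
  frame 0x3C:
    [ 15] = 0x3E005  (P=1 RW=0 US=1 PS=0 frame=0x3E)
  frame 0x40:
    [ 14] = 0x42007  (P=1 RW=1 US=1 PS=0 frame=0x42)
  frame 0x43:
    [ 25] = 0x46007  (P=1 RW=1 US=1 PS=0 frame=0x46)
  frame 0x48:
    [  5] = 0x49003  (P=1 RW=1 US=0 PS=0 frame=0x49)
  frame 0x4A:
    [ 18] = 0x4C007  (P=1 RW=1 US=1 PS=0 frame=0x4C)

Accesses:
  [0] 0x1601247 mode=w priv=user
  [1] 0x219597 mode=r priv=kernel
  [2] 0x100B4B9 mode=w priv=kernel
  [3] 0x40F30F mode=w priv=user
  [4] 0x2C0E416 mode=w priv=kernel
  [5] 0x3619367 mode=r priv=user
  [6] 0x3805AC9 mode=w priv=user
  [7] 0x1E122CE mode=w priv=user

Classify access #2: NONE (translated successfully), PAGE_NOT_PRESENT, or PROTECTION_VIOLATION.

Per-access translation:
#0 VA=0x1601247 (w,user):
  L0 @0x2D[11] → 0x2E007  P=1,RW=1,US=1,PS=0
  L1 @0x2E[1] → 0x30007  P=1,RW=1,US=1,PS=0
  → PA=0x30247  (2 entries read)
#1 VA=0x219597 (r,kernel):
  L0 @0x2D[1] → 0x34007  P=1,RW=1,US=1,PS=0
  L1 @0x34[25] → 0x36007  P=1,RW=1,US=1,PS=0
  → PA=0x36597  (2 entries read)
#2 VA=0x100B4B9 (w,kernel):
  L0 @0x2D[8] → 0x37007  P=1,RW=1,US=1,PS=0
  L1 @0x37[11] → 0x38007  P=1,RW=1,US=1,PS=0
  → PA=0x384B9  (2 entries read)
#3 VA=0x40F30F (w,user):
  L0 @0x2D[2] → 0x3C007  P=1,RW=1,US=1,PS=0
  L1 @0x3C[15] → 0x3E005  P=1,RW=0,US=1,PS=0
  ✗ PROTECTION_VIOLATION  [2 reads]
#4 VA=0x2C0E416 (w,kernel):
  L0 @0x2D[22] → 0x40007  P=1,RW=1,US=1,PS=0
  L1 @0x40[14] → 0x42007  P=1,RW=1,US=1,PS=0
  → PA=0x42416  (2 entries read)
#5 VA=0x3619367 (r,user):
  L0 @0x2D[27] → 0x43007  P=1,RW=1,US=1,PS=0
  L1 @0x43[25] → 0x46007  P=1,RW=1,US=1,PS=0
  → PA=0x46367  (2 entries read)
#6 VA=0x3805AC9 (w,user):
  L0 @0x2D[28] → 0x48007  P=1,RW=1,US=1,PS=0
  L1 @0x48[5] → 0x49003  P=1,RW=1,US=0,PS=0
  ✗ PROTECTION_VIOLATION  [2 reads]
#7 VA=0x1E122CE (w,user):
  L0 @0x2D[15] → 0x4A007  P=1,RW=1,US=1,PS=0
  L1 @0x4A[18] → 0x4C007  P=1,RW=1,US=1,PS=0
  → PA=0x4C2CE  (2 entries read)

Access #2 fault: NONE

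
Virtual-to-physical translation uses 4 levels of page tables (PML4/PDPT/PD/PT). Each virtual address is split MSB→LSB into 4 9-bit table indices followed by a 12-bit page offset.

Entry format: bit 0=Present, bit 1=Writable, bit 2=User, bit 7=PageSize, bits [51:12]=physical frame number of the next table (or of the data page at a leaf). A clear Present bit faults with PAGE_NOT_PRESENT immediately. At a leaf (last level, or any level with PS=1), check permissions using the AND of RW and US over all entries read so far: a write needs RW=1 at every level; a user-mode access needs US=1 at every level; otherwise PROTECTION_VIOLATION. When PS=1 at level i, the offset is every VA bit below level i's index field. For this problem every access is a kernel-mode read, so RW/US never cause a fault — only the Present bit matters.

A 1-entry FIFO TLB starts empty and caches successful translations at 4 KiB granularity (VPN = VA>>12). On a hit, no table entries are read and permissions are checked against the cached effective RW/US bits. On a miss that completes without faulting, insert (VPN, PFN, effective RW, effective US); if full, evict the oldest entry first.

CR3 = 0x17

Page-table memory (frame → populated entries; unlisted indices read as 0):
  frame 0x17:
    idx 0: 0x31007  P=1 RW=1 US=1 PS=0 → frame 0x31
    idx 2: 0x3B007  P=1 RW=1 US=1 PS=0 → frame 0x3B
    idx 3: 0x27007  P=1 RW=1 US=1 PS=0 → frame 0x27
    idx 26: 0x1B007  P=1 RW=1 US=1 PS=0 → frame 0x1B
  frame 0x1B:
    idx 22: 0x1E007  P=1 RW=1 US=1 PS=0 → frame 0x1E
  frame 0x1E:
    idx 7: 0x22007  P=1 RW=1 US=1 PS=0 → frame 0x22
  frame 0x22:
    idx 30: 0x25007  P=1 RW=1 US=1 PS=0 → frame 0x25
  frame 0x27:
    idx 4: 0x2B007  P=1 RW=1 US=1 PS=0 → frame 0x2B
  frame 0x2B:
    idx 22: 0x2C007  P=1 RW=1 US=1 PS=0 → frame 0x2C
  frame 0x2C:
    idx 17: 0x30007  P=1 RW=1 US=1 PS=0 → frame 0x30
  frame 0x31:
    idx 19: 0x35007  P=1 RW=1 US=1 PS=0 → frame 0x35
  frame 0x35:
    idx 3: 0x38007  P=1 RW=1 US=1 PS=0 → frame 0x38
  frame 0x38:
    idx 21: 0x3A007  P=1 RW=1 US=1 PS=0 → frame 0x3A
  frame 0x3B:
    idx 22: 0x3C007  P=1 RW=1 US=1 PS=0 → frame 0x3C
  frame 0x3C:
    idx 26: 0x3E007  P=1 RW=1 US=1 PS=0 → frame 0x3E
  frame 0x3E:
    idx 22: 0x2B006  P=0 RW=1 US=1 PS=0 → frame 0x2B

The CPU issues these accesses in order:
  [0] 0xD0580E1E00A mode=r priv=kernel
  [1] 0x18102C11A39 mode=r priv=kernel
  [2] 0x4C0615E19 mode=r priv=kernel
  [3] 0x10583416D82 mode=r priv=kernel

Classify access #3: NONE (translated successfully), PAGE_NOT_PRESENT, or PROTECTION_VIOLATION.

Trace:
#0 VA=0xD0580E1E00A (r,kernel):
  L0: frame=0x17 idx=26 entry=0x1B007 [P=1 RW=1 US=1 PS=0]
  L1: frame=0x1B idx=22 entry=0x1E007 [P=1 RW=1 US=1 PS=0]
  L2: frame=0x1E idx=7 entry=0x22007 [P=1 RW=1 US=1 PS=0]
  L3: frame=0x22 idx=30 entry=0x25007 [P=1 RW=1 US=1 PS=0]
  ✓ 0x2500A  — 4 lookups
#1 VA=0x18102C11A39 (r,kernel):
  L0: frame=0x17 idx=3 entry=0x27007 [P=1 RW=1 US=1 PS=0]
  L1: frame=0x27 idx=4 entry=0x2B007 [P=1 RW=1 US=1 PS=0]
  L2: frame=0x2B idx=22 entry=0x2C007 [P=1 RW=1 US=1 PS=0]
  L3: frame=0x2C idx=17 entry=0x30007 [P=1 RW=1 US=1 PS=0]
  ✓ 0x30A39  — 4 lookups
#2 VA=0x4C0615E19 (r,kernel):
  L0: frame=0x17 idx=0 entry=0x31007 [P=1 RW=1 US=1 PS=0]
  L1: frame=0x31 idx=19 entry=0x35007 [P=1 RW=1 US=1 PS=0]
  L2: frame=0x35 idx=3 entry=0x38007 [P=1 RW=1 US=1 PS=0]
  L3: frame=0x38 idx=21 entry=0x3A007 [P=1 RW=1 US=1 PS=0]
  ✓ 0x3AE19  — 4 lookups
#3 VA=0x10583416D82 (r,kernel):
  L0: frame=0x17 idx=2 entry=0x3B007 [P=1 RW=1 US=1 PS=0]
  L1: frame=0x3B idx=22 entry=0x3C007 [P=1 RW=1 US=1 PS=0]
  L2: frame=0x3C idx=26 entry=0x3E007 [P=1 RW=1 US=1 PS=0]
  L3: frame=0x3E idx=22 entry=0x2B006 [P=0 RW=1 US=1 PS=0]
  ⇒ fault: PAGE_NOT_PRESENT  — 4 lookups

Access #3 fault: PAGE_NOT_PRESENT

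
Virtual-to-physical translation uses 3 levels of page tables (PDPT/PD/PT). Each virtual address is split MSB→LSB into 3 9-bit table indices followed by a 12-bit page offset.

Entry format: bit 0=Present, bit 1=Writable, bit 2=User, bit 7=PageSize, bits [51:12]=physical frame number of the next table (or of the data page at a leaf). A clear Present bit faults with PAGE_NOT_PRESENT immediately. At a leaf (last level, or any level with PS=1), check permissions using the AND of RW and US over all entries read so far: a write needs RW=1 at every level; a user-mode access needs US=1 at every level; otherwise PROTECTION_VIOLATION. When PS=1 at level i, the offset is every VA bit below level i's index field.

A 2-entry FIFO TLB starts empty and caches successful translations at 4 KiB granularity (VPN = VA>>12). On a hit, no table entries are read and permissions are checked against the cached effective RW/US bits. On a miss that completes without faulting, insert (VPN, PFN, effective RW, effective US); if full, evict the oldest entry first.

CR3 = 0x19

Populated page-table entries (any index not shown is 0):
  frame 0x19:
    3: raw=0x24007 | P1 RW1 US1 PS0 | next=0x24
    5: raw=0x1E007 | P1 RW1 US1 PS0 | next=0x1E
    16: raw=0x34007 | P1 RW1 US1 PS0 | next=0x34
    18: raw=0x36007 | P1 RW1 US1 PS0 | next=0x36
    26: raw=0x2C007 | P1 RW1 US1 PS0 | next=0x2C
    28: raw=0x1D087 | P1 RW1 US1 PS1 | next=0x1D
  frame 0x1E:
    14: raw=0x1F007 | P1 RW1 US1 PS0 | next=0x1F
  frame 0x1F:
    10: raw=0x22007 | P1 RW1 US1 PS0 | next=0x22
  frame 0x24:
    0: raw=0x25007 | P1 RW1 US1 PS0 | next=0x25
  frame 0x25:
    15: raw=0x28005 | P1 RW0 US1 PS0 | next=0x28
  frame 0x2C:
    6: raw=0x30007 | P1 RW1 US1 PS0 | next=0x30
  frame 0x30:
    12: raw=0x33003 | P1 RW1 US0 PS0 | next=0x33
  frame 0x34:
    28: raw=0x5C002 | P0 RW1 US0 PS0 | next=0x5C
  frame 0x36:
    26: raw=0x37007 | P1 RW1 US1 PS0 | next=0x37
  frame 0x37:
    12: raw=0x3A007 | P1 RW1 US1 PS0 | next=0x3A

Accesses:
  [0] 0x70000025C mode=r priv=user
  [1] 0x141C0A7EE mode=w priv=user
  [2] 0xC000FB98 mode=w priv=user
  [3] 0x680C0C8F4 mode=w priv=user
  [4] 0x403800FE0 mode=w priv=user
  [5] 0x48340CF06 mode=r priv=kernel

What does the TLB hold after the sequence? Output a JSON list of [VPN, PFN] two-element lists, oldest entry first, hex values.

Walk each access:
#0 VA=0x70000025C (r,user):
  [0] read 0x19 idx=28: raw=0x1D087 flags P=1 W=1 U=1 S=1
  → PA=0x1D25C (huge @L0)  (1 entries read)
#1 VA=0x141C0A7EE (w,user):
  [0] read 0x19 idx=5: raw=0x1E007 flags P=1 W=1 U=1 S=0
  [1] read 0x1E idx=14: raw=0x1F007 flags P=1 W=1 U=1 S=0
  [2] read 0x1F idx=10: raw=0x22007 flags P=1 W=1 U=1 S=0
  → PA=0x227EE  (3 entries read)
#2 VA=0xC000FB98 (w,user):
  [0] read 0x19 idx=3: raw=0x24007 flags P=1 W=1 U=1 S=0
  [1] read 0x24 idx=0: raw=0x25007 flags P=1 W=1 U=1 S=0
  [2] read 0x25 idx=15: raw=0x28005 flags P=1 W=0 U=1 S=0
  ⇒ fault: PROTECTION_VIOLATION  — 3 lookups
#3 VA=0x680C0C8F4 (w,user):
  [0] read 0x19 idx=26: raw=0x2C007 flags P=1 W=1 U=1 S=0
  [1] read 0x2C idx=6: raw=0x30007 flags P=1 W=1 U=1 S=0
  [2] read 0x30 idx=12: raw=0x33003 flags P=1 W=1 U=0 S=0
  ⇒ fault: PROTECTION_VIOLATION  — 3 lookups
#4 VA=0x403800FE0 (w,user):
  [0] read 0x19 idx=16: raw=0x34007 flags P=1 W=1 U=1 S=0
  [1] read 0x34 idx=28: raw=0x5C002 flags P=0 W=1 U=0 S=0
  ⇒ fault: PAGE_NOT_PRESENT  — 2 lookups
#5 VA=0x48340CF06 (r,kernel):
  [0] read 0x19 idx=18: raw=0x36007 flags P=1 W=1 U=1 S=0
  [1] read 0x36 idx=26: raw=0x37007 flags P=1 W=1 U=1 S=0
  [2] read 0x37 idx=12: raw=0x3A007 flags P=1 W=1 U=1 S=0
  → PA=0x3AF06  (3 entries read)

TLB: [["0x141C0A", "0x22"], ["0x48340C", "0x3A"]]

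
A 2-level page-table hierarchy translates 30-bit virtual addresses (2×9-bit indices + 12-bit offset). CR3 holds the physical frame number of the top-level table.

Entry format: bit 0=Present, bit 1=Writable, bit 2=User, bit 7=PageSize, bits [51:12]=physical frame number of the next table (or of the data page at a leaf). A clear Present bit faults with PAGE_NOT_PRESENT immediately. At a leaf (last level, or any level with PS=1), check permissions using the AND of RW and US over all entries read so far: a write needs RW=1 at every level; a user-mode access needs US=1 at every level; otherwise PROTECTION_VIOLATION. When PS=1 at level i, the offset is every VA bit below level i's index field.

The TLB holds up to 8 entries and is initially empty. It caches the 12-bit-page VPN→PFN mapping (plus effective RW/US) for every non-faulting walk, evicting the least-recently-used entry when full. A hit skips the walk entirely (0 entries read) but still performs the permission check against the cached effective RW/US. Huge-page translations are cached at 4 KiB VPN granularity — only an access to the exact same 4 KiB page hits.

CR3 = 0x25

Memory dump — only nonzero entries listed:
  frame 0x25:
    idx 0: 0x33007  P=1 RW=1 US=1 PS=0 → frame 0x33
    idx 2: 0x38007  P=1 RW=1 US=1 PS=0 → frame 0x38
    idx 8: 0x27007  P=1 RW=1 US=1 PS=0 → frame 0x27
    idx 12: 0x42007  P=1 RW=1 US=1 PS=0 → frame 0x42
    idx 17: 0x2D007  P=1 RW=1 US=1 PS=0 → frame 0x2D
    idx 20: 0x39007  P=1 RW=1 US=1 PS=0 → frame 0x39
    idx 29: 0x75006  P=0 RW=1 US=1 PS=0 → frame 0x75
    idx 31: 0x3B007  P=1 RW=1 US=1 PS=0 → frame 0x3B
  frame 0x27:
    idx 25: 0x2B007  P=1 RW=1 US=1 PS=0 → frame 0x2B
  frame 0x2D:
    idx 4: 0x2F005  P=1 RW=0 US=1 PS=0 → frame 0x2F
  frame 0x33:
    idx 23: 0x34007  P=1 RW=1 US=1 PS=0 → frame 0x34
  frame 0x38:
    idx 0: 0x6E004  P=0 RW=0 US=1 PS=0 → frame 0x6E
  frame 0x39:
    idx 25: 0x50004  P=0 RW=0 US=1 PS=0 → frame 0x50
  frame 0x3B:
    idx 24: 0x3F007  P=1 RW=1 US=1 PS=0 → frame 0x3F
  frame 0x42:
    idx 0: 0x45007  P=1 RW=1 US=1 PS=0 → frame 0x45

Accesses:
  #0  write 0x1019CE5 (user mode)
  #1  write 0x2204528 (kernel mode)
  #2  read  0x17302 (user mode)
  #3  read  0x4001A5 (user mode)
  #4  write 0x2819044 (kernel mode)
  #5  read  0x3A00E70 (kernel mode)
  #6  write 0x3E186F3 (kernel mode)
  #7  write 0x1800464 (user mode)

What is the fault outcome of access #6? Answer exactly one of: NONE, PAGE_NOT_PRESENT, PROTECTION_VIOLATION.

Trace:
#0 VA=0x1019CE5 (w,user):
  L0: frame=0x25 idx=8 entry=0x27007 [P=1 RW=1 US=1 PS=0]
  L1: frame=0x27 idx=25 entry=0x2B007 [P=1 RW=1 US=1 PS=0]
  ⇒ phys 0x2BCE5  [2 reads]
#1 VA=0x2204528 (w,kernel):
  L0: frame=0x25 idx=17 entry=0x2D007 [P=1 RW=1 US=1 PS=0]
  L1: frame=0x2D idx=4 entry=0x2F005 [P=1 RW=0 US=1 PS=0]
  ✗ PROTECTION_VIOLATION  [2 reads]
#2 VA=0x17302 (r,user):
  L0: frame=0x25 idx=0 entry=0x33007 [P=1 RW=1 US=1 PS=0]
  L1: frame=0x33 idx=23 entry=0x34007 [P=1 RW=1 US=1 PS=0]
  ⇒ phys 0x34302  [2 reads]
#3 VA=0x4001A5 (r,user):
  L0: frame=0x25 idx=2 entry=0x38007 [P=1 RW=1 US=1 PS=0]
  L1: frame=0x38 idx=0 entry=0x6E004 [P=0 RW=0 US=1 PS=0]
  ✗ PAGE_NOT_PRESENT  [2 reads]
#4 VA=0x2819044 (w,kernel):
  L0: frame=0x25 idx=20 entry=0x39007 [P=1 RW=1 US=1 PS=0]
  L1: frame=0x39 idx=25 entry=0x50004 [P=0 RW=0 US=1 PS=0]
  ✗ PAGE_NOT_PRESENT  [2 reads]
#5 VA=0x3A00E70 (r,kernel):
  L0: frame=0x25 idx=29 entry=0x75006 [P=0 RW=1 US=1 PS=0]
  ✗ PAGE_NOT_PRESENT  [1 reads]
#6 VA=0x3E186F3 (w,kernel):
  L0: frame=0x25 idx=31 entry=0x3B007 [P=1 RW=1 US=1 PS=0]
  L1: frame=0x3B idx=24 entry=0x3F007 [P=1 RW=1 US=1 PS=0]
  ⇒ phys 0x3F6F3  [2 reads]
#7 VA=0x1800464 (w,user):
  L0: frame=0x25 idx=12 entry=0x42007 [P=1 RW=1 US=1 PS=0]
  L1: frame=0x42 idx=0 entry=0x45007 [P=1 RW=1 US=1 PS=0]
  ⇒ phys 0x45464  [2 reads]

Access #6 fault: NONE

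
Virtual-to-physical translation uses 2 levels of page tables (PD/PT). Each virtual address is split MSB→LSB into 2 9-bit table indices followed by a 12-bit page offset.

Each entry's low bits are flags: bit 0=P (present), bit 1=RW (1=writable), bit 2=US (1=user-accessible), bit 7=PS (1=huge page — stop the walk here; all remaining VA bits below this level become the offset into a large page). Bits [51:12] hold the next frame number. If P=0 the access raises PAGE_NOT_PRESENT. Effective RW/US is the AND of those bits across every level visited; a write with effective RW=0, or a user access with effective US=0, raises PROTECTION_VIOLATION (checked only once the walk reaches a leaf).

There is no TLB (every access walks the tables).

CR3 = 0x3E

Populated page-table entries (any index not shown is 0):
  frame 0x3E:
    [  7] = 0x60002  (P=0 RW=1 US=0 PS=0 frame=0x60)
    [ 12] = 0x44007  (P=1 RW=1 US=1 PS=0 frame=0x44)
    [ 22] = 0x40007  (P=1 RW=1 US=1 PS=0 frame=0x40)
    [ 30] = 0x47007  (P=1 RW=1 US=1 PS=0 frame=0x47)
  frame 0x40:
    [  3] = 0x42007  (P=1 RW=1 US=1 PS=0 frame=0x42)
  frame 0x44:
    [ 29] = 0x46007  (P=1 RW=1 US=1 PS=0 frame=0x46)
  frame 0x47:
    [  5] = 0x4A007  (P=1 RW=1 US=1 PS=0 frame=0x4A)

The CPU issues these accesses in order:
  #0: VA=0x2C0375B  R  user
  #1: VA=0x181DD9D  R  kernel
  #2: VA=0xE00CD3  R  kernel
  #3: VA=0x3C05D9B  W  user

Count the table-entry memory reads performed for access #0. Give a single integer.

Per-access translation:
#0 VA=0x2C0375B (r,user):
  [0] read 0x3E idx=22: raw=0x40007 flags P=1 W=1 U=1 S=0
  [1] read 0x40 idx=3: raw=0x42007 flags P=1 W=1 U=1 S=0
  → PA=0x4275B  (2 entries read)
#1 VA=0x181DD9D (r,kernel):
  [0] read 0x3E idx=12: raw=0x44007 flags P=1 W=1 U=1 S=0
  [1] read 0x44 idx=29: raw=0x46007 flags P=1 W=1 U=1 S=0
  → PA=0x46D9D  (2 entries read)
#2 VA=0xE00CD3 (r,kernel):
  [0] read 0x3E idx=7: raw=0x60002 flags P=0 W=1 U=0 S=0
  ✗ PAGE_NOT_PRESENT  [1 reads]
#3 VA=0x3C05D9B (w,user):
  [0] read 0x3E idx=30: raw=0x47007 flags P=1 W=1 U=1 S=0
  [1] read 0x47 idx=5: raw=0x4A007 flags P=1 W=1 U=1 S=0
  → PA=0x4AD9B  (2 entries read)

Entries read for #0: 2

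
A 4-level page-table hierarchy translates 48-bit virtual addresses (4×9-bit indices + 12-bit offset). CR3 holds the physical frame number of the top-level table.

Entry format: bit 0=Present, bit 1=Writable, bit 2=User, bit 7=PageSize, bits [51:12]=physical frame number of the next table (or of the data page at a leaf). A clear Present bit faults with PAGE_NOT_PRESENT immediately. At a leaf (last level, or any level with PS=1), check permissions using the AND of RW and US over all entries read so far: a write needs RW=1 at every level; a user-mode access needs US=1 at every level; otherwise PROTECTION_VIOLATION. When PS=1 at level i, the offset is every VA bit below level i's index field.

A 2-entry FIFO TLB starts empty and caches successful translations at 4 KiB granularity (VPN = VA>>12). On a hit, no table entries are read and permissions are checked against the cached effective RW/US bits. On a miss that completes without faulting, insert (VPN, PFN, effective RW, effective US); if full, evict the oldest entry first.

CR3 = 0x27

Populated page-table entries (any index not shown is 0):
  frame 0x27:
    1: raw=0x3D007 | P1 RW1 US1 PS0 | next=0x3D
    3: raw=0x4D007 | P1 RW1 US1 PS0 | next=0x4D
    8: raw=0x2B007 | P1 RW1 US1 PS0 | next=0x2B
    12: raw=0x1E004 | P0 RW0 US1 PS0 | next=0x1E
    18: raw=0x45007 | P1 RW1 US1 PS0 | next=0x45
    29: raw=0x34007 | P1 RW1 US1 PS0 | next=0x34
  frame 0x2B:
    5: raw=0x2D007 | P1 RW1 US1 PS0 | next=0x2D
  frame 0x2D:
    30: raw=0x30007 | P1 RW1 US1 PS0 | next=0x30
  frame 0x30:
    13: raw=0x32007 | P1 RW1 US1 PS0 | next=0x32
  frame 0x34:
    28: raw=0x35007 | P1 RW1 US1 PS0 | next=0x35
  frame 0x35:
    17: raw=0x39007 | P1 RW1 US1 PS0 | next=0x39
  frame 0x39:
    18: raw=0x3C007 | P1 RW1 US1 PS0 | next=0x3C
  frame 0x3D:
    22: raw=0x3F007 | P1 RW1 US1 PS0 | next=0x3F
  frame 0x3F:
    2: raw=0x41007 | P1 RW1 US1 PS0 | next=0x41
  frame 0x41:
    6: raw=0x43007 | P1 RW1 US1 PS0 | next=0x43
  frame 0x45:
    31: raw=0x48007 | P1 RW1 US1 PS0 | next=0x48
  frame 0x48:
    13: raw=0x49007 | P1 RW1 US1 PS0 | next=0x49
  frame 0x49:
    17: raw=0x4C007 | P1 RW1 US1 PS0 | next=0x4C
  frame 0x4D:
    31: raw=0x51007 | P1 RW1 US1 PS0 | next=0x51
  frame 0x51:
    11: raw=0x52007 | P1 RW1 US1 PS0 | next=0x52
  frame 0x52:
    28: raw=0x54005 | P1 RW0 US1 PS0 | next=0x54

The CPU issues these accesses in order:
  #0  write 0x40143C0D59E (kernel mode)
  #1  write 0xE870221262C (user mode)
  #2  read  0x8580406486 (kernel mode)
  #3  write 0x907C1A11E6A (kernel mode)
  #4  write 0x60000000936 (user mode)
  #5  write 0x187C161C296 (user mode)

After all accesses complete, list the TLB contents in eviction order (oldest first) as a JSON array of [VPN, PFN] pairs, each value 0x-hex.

Per-access translation:
#0 VA=0x40143C0D59E (w,kernel):
  L0 @0x27[8] → 0x2B007  P=1,RW=1,US=1,PS=0
  L1 @0x2B[5] → 0x2D007  P=1,RW=1,US=1,PS=0
  L2 @0x2D[30] → 0x30007  P=1,RW=1,US=1,PS=0
  L3 @0x30[13] → 0x32007  P=1,RW=1,US=1,PS=0
  ⇒ phys 0x3259E  [4 reads]
#1 VA=0xE870221262C (w,user):
  L0 @0x27[29] → 0x34007  P=1,RW=1,US=1,PS=0
  L1 @0x34[28] → 0x35007  P=1,RW=1,US=1,PS=0
  L2 @0x35[17] → 0x39007  P=1,RW=1,US=1,PS=0
  L3 @0x39[18] → 0x3C007  P=1,RW=1,US=1,PS=0
  ⇒ phys 0x3C62C  [4 reads]
#2 VA=0x8580406486 (r,kernel):
  L0 @0x27[1] → 0x3D007  P=1,RW=1,US=1,PS=0
  L1 @0x3D[22] → 0x3F007  P=1,RW=1,US=1,PS=0
  L2 @0x3F[2] → 0x41007  P=1,RW=1,US=1,PS=0
  L3 @0x41[6] → 0x43007  P=1,RW=1,US=1,PS=0
  ⇒ phys 0x43486  [4 reads]
#3 VA=0x907C1A11E6A (w,kernel):
  L0 @0x27[18] → 0x45007  P=1,RW=1,US=1,PS=0
  L1 @0x45[31] → 0x48007  P=1,RW=1,US=1,PS=0
  L2 @0x48[13] → 0x49007  P=1,RW=1,US=1,PS=0
  L3 @0x49[17] → 0x4C007  P=1,RW=1,US=1,PS=0
  ⇒ phys 0x4CE6A  [4 reads]
#4 VA=0x60000000936 (w,user):
  L0 @0x27[12] → 0x1E004  P=0,RW=0,US=1,PS=0
  ✗ PAGE_NOT_PRESENT  [1 reads]
#5 VA=0x187C161C296 (w,user):
  L0 @0x27[3] → 0x4D007  P=1,RW=1,US=1,PS=0
  L1 @0x4D[31] → 0x51007  P=1,RW=1,US=1,PS=0
  L2 @0x51[11] → 0x52007  P=1,RW=1,US=1,PS=0
  L3 @0x52[28] → 0x54005  P=1,RW=0,US=1,PS=0
  ✗ PROTECTION_VIOLATION  [4 reads]

TLB: [["0x8580406", "0x43"], ["0x907C1A11", "0x4C"]]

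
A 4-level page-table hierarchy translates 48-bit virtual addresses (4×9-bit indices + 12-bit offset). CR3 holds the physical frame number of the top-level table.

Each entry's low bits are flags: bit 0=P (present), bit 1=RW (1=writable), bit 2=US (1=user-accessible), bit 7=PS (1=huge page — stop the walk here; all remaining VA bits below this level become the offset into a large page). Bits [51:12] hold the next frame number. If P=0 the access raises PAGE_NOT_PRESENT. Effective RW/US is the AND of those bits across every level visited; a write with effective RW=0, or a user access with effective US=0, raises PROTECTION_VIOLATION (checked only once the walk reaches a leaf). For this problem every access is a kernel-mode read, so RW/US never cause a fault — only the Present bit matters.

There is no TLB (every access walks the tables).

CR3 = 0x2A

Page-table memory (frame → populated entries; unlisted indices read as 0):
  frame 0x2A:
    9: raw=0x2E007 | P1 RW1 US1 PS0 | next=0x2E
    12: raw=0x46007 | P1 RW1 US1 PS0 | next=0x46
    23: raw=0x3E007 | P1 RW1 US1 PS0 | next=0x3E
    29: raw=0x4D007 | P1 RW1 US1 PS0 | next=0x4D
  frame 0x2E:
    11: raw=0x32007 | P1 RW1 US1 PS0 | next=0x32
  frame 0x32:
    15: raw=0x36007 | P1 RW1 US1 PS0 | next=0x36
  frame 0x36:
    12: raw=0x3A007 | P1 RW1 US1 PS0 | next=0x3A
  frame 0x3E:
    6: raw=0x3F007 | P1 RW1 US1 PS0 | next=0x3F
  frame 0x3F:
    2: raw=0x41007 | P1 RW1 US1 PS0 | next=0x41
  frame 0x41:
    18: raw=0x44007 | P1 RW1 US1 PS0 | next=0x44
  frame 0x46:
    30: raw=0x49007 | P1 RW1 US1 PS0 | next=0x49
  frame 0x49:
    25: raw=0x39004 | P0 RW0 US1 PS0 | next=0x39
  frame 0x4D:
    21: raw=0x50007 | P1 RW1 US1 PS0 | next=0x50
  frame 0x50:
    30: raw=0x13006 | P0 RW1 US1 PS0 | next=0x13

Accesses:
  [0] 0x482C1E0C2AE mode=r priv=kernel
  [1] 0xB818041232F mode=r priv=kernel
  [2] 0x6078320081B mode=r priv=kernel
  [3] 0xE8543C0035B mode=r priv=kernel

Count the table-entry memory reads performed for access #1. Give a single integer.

Per-access translation:
#0 VA=0x482C1E0C2AE (r,kernel):
  [0] read 0x2A idx=9: raw=0x2E007 flags P=1 W=1 U=1 S=0
  [1] read 0x2E idx=11: raw=0x32007 flags P=1 W=1 U=1 S=0
  [2] read 0x32 idx=15: raw=0x36007 flags P=1 W=1 U=1 S=0
  [3] read 0x36 idx=12: raw=0x3A007 flags P=1 W=1 U=1 S=0
  ✓ 0x3A2AE  — 4 lookups
#1 VA=0xB818041232F (r,kernel):
  [0] read 0x2A idx=23: raw=0x3E007 flags P=1 W=1 U=1 S=0
  [1] read 0x3E idx=6: raw=0x3F007 flags P=1 W=1 U=1 S=0
  [2] read 0x3F idx=2: raw=0x41007 flags P=1 W=1 U=1 S=0
  [3] read 0x41 idx=18: raw=0x44007 flags P=1 W=1 U=1 S=0
  ✓ 0x4432F  — 4 lookups
#2 VA=0x6078320081B (r,kernel):
  [0] read 0x2A idx=12: raw=0x46007 flags P=1 W=1 U=1 S=0
  [1] read 0x46 idx=30: raw=0x49007 flags P=1 W=1 U=1 S=0
  [2] read 0x49 idx=25: raw=0x39004 flags P=0 W=0 U=1 S=0
  ✗ PAGE_NOT_PRESENT  [3 reads]
#3 VA=0xE8543C0035B (r,kernel):
  [0] read 0x2A idx=29: raw=0x4D007 flags P=1 W=1 U=1 S=0
  [1] read 0x4D idx=21: raw=0x50007 flags P=1 W=1 U=1 S=0
  [2] read 0x50 idx=30: raw=0x13006 flags P=0 W=1 U=1 S=0
  ✗ PAGE_NOT_PRESENT  [3 reads]

Entries read for #1: 4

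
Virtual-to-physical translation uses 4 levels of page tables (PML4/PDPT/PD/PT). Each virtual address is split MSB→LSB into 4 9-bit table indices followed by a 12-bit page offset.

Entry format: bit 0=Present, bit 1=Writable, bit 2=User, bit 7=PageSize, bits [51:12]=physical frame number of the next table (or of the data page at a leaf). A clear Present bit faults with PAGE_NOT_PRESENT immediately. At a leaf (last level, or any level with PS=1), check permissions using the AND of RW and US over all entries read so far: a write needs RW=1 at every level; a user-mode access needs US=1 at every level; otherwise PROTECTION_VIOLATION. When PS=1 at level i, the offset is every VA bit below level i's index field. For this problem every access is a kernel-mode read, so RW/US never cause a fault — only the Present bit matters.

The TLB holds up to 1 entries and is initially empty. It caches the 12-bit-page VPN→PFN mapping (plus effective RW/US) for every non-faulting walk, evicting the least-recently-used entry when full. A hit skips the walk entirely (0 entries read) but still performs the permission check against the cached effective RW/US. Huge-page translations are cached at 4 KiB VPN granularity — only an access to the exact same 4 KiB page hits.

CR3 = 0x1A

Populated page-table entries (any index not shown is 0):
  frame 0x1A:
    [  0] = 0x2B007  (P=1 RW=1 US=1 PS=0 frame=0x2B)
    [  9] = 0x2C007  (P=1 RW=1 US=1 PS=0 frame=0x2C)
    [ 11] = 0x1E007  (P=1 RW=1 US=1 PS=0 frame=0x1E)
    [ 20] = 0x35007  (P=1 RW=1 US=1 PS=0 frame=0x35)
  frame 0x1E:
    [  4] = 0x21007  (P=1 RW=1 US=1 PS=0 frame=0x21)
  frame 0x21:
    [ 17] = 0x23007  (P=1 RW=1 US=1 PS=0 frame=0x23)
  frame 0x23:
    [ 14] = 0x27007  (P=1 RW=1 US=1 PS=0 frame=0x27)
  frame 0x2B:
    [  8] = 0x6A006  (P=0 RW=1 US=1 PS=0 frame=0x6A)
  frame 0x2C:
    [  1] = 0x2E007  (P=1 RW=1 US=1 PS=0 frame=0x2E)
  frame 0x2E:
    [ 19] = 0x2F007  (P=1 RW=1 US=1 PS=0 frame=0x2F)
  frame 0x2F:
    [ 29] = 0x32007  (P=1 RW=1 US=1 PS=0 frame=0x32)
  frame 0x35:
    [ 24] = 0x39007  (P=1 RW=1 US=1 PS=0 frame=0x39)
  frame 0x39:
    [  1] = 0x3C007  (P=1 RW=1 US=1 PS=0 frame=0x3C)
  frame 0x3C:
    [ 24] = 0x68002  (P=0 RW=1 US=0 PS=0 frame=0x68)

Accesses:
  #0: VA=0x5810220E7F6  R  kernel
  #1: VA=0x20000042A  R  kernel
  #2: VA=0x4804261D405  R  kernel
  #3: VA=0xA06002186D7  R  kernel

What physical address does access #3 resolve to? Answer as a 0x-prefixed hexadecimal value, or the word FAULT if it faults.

Trace:
#0 VA=0x5810220E7F6 (r,kernel):
  L0 @0x1A[11] → 0x1E007  P=1,RW=1,US=1,PS=0
  L1 @0x1E[4] → 0x21007  P=1,RW=1,US=1,PS=0
  L2 @0x21[17] → 0x23007  P=1,RW=1,US=1,PS=0
  L3 @0x23[14] → 0x27007  P=1,RW=1,US=1,PS=0
  ✓ 0x277F6  — 4 lookups
#1 VA=0x20000042A (r,kernel):
  L0 @0x1A[0] → 0x2B007  P=1,RW=1,US=1,PS=0
  L1 @0x2B[8] → 0x6A006  P=0,RW=1,US=1,PS=0
  ⇒ fault: PAGE_NOT_PRESENT  — 2 lookups
#2 VA=0x4804261D405 (r,kernel):
  L0 @0x1A[9] → 0x2C007  P=1,RW=1,US=1,PS=0
  L1 @0x2C[1] → 0x2E007  P=1,RW=1,US=1,PS=0
  L2 @0x2E[19] → 0x2F007  P=1,RW=1,US=1,PS=0
  L3 @0x2F[29] → 0x32007  P=1,RW=1,US=1,PS=0
  ✓ 0x32405  — 4 lookups
#3 VA=0xA06002186D7 (r,kernel):
  L0 @0x1A[20] → 0x35007  P=1,RW=1,US=1,PS=0
  L1 @0x35[24] → 0x39007  P=1,RW=1,US=1,PS=0
  L2 @0x39[1] → 0x3C007  P=1,RW=1,US=1,PS=0
  L3 @0x3C[24] → 0x68002  P=0,RW=1,US=0,PS=0
  ⇒ fault: PAGE_NOT_PRESENT  — 4 lookups

Access #3 PA: FAULT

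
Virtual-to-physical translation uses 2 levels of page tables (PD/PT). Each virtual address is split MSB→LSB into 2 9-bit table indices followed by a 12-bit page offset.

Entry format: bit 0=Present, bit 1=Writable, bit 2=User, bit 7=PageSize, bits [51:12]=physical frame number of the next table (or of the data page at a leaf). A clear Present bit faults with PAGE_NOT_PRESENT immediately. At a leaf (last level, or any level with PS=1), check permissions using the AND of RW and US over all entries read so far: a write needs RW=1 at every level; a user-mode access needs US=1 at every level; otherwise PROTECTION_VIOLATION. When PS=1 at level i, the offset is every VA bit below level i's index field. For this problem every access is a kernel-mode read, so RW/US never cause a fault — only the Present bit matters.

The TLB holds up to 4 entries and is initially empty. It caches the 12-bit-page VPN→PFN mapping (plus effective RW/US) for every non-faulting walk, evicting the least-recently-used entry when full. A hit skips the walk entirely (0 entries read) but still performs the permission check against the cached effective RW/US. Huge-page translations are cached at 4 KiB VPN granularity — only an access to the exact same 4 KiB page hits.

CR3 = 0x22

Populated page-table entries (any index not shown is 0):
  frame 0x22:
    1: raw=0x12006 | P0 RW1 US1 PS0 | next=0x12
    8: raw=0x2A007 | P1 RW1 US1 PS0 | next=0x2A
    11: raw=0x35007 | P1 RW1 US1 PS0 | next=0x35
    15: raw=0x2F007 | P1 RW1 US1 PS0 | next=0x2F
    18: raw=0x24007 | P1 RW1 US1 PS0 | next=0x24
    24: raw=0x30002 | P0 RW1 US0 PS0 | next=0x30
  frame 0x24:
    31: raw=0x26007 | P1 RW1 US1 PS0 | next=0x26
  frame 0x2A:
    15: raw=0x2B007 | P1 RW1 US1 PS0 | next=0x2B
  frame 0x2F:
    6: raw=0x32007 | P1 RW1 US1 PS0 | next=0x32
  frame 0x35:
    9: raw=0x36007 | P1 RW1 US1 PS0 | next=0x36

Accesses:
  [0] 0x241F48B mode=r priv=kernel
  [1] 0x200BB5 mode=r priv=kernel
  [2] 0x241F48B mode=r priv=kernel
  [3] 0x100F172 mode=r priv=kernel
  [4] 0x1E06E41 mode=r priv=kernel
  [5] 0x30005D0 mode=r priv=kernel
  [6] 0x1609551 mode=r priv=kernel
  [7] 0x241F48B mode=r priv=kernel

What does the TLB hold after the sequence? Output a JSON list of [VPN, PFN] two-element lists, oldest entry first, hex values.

Walk each access:
#0 VA=0x241F48B (r,kernel):
  L0: frame=0x22 idx=18 entry=0x24007 [P=1 RW=1 US=1 PS=0]
  L1: frame=0x24 idx=31 entry=0x26007 [P=1 RW=1 US=1 PS=0]
  ⇒ phys 0x2648B  [2 reads]
#1 VA=0x200BB5 (r,kernel):
  L0: frame=0x22 idx=1 entry=0x12006 [P=0 RW=1 US=1 PS=0]
  ⇒ fault: PAGE_NOT_PRESENT  — 1 lookups
#2 VA=0x241F48B (r,kernel):
  TLB hit vpn=0x241F → PA=0x2648B
#3 VA=0x100F172 (r,kernel):
  L0: frame=0x22 idx=8 entry=0x2A007 [P=1 RW=1 US=1 PS=0]
  L1: frame=0x2A idx=15 entry=0x2B007 [P=1 RW=1 US=1 PS=0]
  ⇒ phys 0x2B172  [2 reads]
#4 VA=0x1E06E41 (r,kernel):
  L0: frame=0x22 idx=15 entry=0x2F007 [P=1 RW=1 US=1 PS=0]
  L1: frame=0x2F idx=6 entry=0x32007 [P=1 RW=1 US=1 PS=0]
  ⇒ phys 0x32E41  [2 reads]
#5 VA=0x30005D0 (r,kernel):
  L0: frame=0x22 idx=24 entry=0x30002 [P=0 RW=1 US=0 PS=0]
  ⇒ fault: PAGE_NOT_PRESENT  — 1 lookups
#6 VA=0x1609551 (r,kernel):
  L0: frame=0x22 idx=11 entry=0x35007 [P=1 RW=1 US=1 PS=0]
  L1: frame=0x35 idx=9 entry=0x36007 [P=1 RW=1 US=1 PS=0]
  ⇒ phys 0x36551  [2 reads]
#7 VA=0x241F48B (r,kernel):
  TLB hit vpn=0x241F → PA=0x2648B

TLB: [["0x100F", "0x2B"], ["0x1E06", "0x32"], ["0x1609", "0x36"], ["0x241F", "0x26"]]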